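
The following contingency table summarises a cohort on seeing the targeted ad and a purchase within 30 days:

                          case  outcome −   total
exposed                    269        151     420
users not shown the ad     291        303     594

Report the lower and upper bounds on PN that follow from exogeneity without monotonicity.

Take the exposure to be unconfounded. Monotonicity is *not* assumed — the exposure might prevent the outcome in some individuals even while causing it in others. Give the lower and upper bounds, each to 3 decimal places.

0.235 ≤ PN ≤ 0.796

p₁ = P(outcome | exposed) = 269/420 = 0.64048
p₀ = P(outcome | unexposed) = 291/594 = 0.4899
Under exogeneity alone the bounds on PN are max{0,(p₁−p₀)/p₁} ≤ PN ≤ min{1,(1−p₀)/p₁}.
  lower = (p₁ − p₀)/p₁ = 0.15058 / 0.64048 ≈ 0.2351
  upper = min{1, (1 − p₀)/p₁} = 0.5101 / 0.64048 ≈ 0.7964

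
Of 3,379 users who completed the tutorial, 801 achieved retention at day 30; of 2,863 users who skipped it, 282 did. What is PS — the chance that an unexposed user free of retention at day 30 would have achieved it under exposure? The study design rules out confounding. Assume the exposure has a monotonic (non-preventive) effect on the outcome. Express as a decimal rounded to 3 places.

PS ≈ 0.154

p₁ = P(outcome | exposed) = 801/3379 = 0.23705
p₀ = P(outcome | unexposed) = 282/2863 = 0.098498
Under exogeneity and monotonicity, PS = (p₁ − p₀) / (1 − p₀).
PS = (0.23705 − 0.098498) / (1 − 0.098498) = 0.13855 / 0.9015 ≈ 0.1537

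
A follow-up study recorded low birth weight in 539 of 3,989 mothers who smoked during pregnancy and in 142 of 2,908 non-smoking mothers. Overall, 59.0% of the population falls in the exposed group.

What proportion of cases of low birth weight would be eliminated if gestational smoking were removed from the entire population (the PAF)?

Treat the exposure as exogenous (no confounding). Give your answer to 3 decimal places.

p₁ = P(outcome | exposed) = 539/3989 = 0.13512
p₀ = P(outcome | unexposed) = 142/2908 = 0.048831
Overall risk P(Y=1) = π·p₁ + (1−π)·p₀ = 0.59×0.13512 + 0.41×0.048831 = 0.099742.
Under exogeneity, PAF = [P(Y=1) − p₀] / P(Y=1).
PAF = (0.099742 − 0.048831) / 0.099742 ≈ 0.5104

PAF ≈ 0.510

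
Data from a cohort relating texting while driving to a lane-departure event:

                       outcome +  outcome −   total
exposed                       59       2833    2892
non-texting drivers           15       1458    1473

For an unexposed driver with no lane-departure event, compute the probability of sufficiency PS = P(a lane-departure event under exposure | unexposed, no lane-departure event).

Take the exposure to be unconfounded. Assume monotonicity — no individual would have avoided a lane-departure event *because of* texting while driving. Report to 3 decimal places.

PS ≈ 0.010

p₁ = P(outcome | exposed) = 59/2892 = 0.020401
p₀ = P(outcome | unexposed) = 15/1473 = 0.010183
Under exogeneity and monotonicity, PS = (p₁ − p₀) / (1 − p₀).
PS = (0.020401 − 0.010183) / (1 − 0.010183) = 0.010218 / 0.98982 ≈ 0.0103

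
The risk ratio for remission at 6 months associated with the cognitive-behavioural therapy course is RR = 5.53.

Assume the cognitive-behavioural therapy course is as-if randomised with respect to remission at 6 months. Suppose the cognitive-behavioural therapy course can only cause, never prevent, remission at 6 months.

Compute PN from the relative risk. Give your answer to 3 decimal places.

PN ≈ 0.819

Under exogeneity and monotonicity, PN = (RR − 1) / RR = 1 − 1/RR.
PN = (5.53 − 1) / 5.53 = 4.53 / 5.53 ≈ 0.8192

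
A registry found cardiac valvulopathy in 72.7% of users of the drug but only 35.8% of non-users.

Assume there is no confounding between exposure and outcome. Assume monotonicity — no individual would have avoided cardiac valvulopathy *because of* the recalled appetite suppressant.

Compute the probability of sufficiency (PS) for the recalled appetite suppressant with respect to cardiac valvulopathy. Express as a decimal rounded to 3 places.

PS ≈ 0.575

p₁ = 0.727, p₀ = 0.358.
Under exogeneity and monotonicity, PS = (p₁ − p₀) / (1 − p₀).
PS = (0.727 − 0.358) / (1 − 0.358) = 0.369 / 0.642 ≈ 0.5748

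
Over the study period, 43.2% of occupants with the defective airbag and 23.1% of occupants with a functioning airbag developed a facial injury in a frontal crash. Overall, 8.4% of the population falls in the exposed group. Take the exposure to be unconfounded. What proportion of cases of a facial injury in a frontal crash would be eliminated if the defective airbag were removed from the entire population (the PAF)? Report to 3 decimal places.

p₁ = 0.432, p₀ = 0.231.
Overall risk P(Y=1) = π·p₁ + (1−π)·p₀ = 0.084×0.432 + 0.916×0.231 = 0.24788.
Under exogeneity, PAF = [P(Y=1) − p₀] / P(Y=1).
PAF = (0.24788 − 0.231) / 0.24788 ≈ 0.0681

PAF ≈ 0.068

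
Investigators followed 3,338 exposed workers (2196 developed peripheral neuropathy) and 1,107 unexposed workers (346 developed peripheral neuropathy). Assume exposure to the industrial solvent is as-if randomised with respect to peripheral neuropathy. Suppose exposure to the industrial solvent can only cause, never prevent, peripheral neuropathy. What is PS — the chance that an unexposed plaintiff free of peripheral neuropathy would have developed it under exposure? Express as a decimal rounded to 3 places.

PS ≈ 0.502

p₁ = P(outcome | exposed) = 2196/3338 = 0.65788
p₀ = P(outcome | unexposed) = 346/1107 = 0.31256
Under exogeneity and monotonicity, PS = (p₁ − p₀) / (1 − p₀).
PS = (0.65788 − 0.31256) / (1 − 0.31256) = 0.34532 / 0.68744 ≈ 0.5023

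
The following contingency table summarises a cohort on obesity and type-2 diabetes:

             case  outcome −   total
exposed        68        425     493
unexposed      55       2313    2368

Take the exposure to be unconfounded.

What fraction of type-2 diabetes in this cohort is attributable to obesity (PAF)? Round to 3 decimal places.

p₁ = P(outcome | exposed) = 68/493 = 0.13793
p₀ = P(outcome | unexposed) = 55/2368 = 0.023226
Exposure prevalence π = 493/2861 = 0.17232; overall risk P(Y=1) = 0.042992.
Under exogeneity, PAF = [P(Y=1) − p₀]/P(Y=1).
PAF = (0.042992 − 0.023226) / 0.042992 ≈ 0.4598

PAF ≈ 0.460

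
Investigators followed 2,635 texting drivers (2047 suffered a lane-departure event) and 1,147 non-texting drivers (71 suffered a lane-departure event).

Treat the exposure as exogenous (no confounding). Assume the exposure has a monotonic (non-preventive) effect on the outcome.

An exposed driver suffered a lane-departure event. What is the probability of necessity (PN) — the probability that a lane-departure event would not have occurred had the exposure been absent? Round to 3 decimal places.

p₁ = P(outcome | exposed) = 2047/2635 = 0.77685
p₀ = P(outcome | unexposed) = 71/1147 = 0.061901
Under exogeneity and monotonicity, PN = (p₁ − p₀) / p₁.
PN = (0.77685 − 0.061901) / 0.77685 = 0.71495 / 0.77685 ≈ 0.9203

PN ≈ 0.920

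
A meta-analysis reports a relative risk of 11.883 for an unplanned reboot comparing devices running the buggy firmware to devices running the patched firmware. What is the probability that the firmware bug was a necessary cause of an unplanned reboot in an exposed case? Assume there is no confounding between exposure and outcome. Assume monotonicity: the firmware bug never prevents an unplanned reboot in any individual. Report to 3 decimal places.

Under exogeneity and monotonicity, PN = (RR − 1) / RR = 1 − 1/RR.
PN = (11.883 − 1) / 11.883 = 10.88 / 11.883 ≈ 0.9158

PN ≈ 0.916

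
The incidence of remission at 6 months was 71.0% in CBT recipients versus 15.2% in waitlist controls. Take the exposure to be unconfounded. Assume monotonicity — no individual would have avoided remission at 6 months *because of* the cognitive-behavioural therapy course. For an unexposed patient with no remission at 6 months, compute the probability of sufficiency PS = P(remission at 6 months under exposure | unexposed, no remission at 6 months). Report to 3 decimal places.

p₁ = 0.71, p₀ = 0.152.
Under exogeneity and monotonicity, PS = (p₁ − p₀) / (1 − p₀).
PS = (0.71 − 0.152) / (1 − 0.152) = 0.558 / 0.848 ≈ 0.6580

PS ≈ 0.658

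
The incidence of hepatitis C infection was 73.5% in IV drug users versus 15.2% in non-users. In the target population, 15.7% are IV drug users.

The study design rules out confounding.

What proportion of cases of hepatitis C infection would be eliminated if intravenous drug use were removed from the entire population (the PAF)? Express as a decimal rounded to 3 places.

p₁ = 0.735, p₀ = 0.152.
Overall risk P(Y=1) = π·p₁ + (1−π)·p₀ = 0.157×0.735 + 0.843×0.152 = 0.24353.
Under exogeneity, PAF = [P(Y=1) − p₀] / P(Y=1).
PAF = (0.24353 − 0.152) / 0.24353 ≈ 0.3758

PAF ≈ 0.376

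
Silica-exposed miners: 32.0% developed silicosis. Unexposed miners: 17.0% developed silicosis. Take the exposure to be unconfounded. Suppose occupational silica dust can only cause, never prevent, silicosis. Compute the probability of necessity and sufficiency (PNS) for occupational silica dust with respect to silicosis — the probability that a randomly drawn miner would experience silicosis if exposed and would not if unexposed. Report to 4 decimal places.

PNS ≈ 0.1500

p₁ = 0.32, p₀ = 0.17.
Under exogeneity and monotonicity, PNS = p₁ − p₀.
PNS = 0.32 − 0.17 = 0.15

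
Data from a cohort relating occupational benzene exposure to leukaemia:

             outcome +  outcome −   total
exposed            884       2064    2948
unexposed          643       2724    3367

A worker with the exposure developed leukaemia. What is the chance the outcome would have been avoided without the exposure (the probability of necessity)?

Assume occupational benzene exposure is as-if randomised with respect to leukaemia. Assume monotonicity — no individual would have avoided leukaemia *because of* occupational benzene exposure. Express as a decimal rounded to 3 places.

PN ≈ 0.363

p₁ = P(outcome | exposed) = 884/2948 = 0.29986
p₀ = P(outcome | unexposed) = 643/3367 = 0.19097
Under exogeneity and monotonicity, PN = (p₁ − p₀)/p₁.
PN = (0.29986 − 0.19097) / 0.29986 ≈ 0.3631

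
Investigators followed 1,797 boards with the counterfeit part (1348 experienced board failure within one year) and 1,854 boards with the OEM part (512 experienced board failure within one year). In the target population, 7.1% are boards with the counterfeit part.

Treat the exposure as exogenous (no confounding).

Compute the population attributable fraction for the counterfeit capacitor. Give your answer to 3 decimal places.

PAF ≈ 0.109

p₁ = P(outcome | exposed) = 1348/1797 = 0.75014
p₀ = P(outcome | unexposed) = 512/1854 = 0.27616
Overall risk P(Y=1) = π·p₁ + (1−π)·p₀ = 0.071×0.75014 + 0.929×0.27616 = 0.30981.
Under exogeneity, PAF = [P(Y=1) − p₀] / P(Y=1).
PAF = (0.30981 − 0.27616) / 0.30981 ≈ 0.1086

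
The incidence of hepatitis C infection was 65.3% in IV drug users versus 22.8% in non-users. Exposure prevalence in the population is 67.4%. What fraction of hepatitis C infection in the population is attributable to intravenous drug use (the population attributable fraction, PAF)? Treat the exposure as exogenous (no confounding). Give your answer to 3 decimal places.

PAF ≈ 0.557

p₁ = 0.653, p₀ = 0.228.
Overall risk P(Y=1) = π·p₁ + (1−π)·p₀ = 0.674×0.653 + 0.326×0.228 = 0.51445.
Under exogeneity, PAF = [P(Y=1) − p₀] / P(Y=1).
PAF = (0.51445 − 0.228) / 0.51445 ≈ 0.5568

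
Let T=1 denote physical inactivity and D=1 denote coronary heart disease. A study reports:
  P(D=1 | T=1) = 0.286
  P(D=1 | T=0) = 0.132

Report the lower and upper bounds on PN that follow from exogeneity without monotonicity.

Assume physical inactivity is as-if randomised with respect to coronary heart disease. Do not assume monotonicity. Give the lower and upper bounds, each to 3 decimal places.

0.538 ≤ PN ≤ 1.000

Let p₁ = 0.286, p₀ = 0.132.
Under exogeneity alone the bounds on PN are max{0,(p₁−p₀)/p₁} ≤ PN ≤ min{1,(1−p₀)/p₁}.
  lower = (p₁ − p₀)/p₁ = 0.154 / 0.286 ≈ 0.5385
  upper = min{1, (1 − p₀)/p₁} = 0.868 / 0.286 ≈ 3.0350 → capped at 1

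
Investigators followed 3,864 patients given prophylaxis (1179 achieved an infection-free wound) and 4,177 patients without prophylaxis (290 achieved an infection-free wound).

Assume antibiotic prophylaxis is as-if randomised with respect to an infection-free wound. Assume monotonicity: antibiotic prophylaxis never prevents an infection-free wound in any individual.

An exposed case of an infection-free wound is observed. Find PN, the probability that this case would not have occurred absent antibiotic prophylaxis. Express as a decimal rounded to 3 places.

p₁ = P(outcome | exposed) = 1179/3864 = 0.30512
p₀ = P(outcome | unexposed) = 290/4177 = 0.069428
Under exogeneity and monotonicity, PN = (p₁ − p₀) / p₁.
PN = (0.30512 − 0.069428) / 0.30512 = 0.2357 / 0.30512 ≈ 0.7725

PN ≈ 0.772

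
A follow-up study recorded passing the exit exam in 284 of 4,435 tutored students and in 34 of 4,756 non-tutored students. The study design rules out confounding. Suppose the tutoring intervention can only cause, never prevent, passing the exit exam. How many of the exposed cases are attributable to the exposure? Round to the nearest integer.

p₁ = P(outcome | exposed) = 284/4435 = 0.064036
p₀ = P(outcome | unexposed) = 34/4756 = 0.0071489
PN = (p₁ − p₀)/p₁ = (0.064036 − 0.0071489) / 0.064036 ≈ 0.88836.
Attributable cases ≈ PN × (exposed cases) = 0.88836 × 284 ≈ 252.29.

about 252 cases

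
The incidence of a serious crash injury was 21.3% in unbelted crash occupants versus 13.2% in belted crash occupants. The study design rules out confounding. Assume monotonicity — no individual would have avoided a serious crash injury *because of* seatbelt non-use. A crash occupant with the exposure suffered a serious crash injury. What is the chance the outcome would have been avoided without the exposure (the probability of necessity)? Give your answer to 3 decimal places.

p₁ = 0.213, p₀ = 0.132.
Under exogeneity and monotonicity, PN = (p₁ − p₀) / p₁.
PN = (0.213 − 0.132) / 0.213 = 0.081 / 0.213 ≈ 0.3803

PN ≈ 0.380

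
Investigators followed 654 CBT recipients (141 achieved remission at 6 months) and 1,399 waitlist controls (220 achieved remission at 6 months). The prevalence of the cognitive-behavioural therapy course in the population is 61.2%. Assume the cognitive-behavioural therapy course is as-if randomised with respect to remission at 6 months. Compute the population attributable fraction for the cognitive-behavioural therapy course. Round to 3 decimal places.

p₁ = P(outcome | exposed) = 141/654 = 0.2156
p₀ = P(outcome | unexposed) = 220/1399 = 0.15726
Overall risk P(Y=1) = π·p₁ + (1−π)·p₀ = 0.612×0.2156 + 0.388×0.15726 = 0.19296.
Under exogeneity, PAF = [P(Y=1) − p₀] / P(Y=1).
PAF = (0.19296 − 0.15726) / 0.19296 ≈ 0.1850

PAF ≈ 0.185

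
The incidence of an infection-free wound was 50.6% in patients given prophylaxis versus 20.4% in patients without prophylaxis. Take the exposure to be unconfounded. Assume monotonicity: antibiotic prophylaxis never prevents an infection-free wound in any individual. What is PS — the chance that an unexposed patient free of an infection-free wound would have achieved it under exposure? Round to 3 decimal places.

PS ≈ 0.379

p₁ = 0.506, p₀ = 0.204.
Under exogeneity and monotonicity, PS = (p₁ − p₀) / (1 − p₀).
PS = (0.506 − 0.204) / (1 − 0.204) = 0.302 / 0.796 ≈ 0.3794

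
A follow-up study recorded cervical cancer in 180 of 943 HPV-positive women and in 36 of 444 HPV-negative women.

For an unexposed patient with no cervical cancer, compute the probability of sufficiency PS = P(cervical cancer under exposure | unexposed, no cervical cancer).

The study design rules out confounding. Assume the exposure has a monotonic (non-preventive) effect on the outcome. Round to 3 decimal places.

PS ≈ 0.119

p₁ = P(outcome | exposed) = 180/943 = 0.19088
p₀ = P(outcome | unexposed) = 36/444 = 0.081081
Under exogeneity and monotonicity, PS = (p₁ − p₀) / (1 − p₀).
PS = (0.19088 − 0.081081) / (1 − 0.081081) = 0.1098 / 0.91892 ≈ 0.1195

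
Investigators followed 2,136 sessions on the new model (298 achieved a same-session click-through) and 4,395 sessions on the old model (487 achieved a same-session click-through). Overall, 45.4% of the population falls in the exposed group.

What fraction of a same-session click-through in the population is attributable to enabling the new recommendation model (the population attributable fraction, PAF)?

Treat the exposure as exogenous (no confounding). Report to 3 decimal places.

p₁ = P(outcome | exposed) = 298/2136 = 0.13951
p₀ = P(outcome | unexposed) = 487/4395 = 0.11081
Overall risk P(Y=1) = π·p₁ + (1−π)·p₀ = 0.454×0.13951 + 0.546×0.11081 = 0.12384.
Under exogeneity, PAF = [P(Y=1) − p₀] / P(Y=1).
PAF = (0.12384 − 0.11081) / 0.12384 ≈ 0.1052

PAF ≈ 0.105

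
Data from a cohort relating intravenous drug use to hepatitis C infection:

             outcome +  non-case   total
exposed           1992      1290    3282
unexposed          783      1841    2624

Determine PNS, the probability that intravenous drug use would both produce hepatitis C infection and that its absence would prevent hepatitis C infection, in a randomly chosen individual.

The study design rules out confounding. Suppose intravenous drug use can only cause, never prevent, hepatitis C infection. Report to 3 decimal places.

p₁ = P(outcome | exposed) = 1992/3282 = 0.60695
p₀ = P(outcome | unexposed) = 783/2624 = 0.2984
Under exogeneity and monotonicity, PNS = p₁ − p₀.
PNS = 0.60695 − 0.2984 = 0.30855

PNS ≈ 0.309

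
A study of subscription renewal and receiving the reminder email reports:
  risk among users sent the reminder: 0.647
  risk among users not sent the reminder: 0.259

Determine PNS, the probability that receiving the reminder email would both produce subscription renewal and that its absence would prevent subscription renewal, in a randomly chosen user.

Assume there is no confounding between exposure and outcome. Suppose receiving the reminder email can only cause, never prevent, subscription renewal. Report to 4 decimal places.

PNS ≈ 0.3880

Let p₁ = 0.647, p₀ = 0.259.
Under exogeneity and monotonicity, PNS = p₁ − p₀.
PNS = 0.647 − 0.259 = 0.388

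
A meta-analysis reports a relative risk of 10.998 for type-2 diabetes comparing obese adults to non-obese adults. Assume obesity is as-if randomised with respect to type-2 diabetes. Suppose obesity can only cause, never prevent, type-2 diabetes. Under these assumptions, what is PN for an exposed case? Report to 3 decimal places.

Under exogeneity and monotonicity, PN = (RR − 1) / RR = 1 − 1/RR.
PN = (10.998 − 1) / 10.998 = 9.998 / 10.998 ≈ 0.9091

PN ≈ 0.909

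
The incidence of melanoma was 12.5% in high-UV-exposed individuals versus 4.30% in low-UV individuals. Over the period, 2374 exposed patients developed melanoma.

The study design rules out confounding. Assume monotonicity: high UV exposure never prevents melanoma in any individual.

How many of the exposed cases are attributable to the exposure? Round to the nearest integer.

p₁ = 0.125, p₀ = 0.043.
PN = (p₁ − p₀)/p₁ = (0.125 − 0.043) / 0.125 ≈ 0.65600.
Attributable cases ≈ PN × (exposed cases) = 0.65600 × 2374 ≈ 1557.34.

about 1557 cases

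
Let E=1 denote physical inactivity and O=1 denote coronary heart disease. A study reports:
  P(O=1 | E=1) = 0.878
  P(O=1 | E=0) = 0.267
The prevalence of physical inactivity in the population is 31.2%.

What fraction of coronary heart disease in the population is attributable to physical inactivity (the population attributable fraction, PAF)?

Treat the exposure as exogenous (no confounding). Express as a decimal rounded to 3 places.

PAF ≈ 0.417

Let p₁ = 0.878, p₀ = 0.267.
Overall risk P(Y=1) = π·p₁ + (1−π)·p₀ = 0.312×0.878 + 0.688×0.267 = 0.45763.
Under exogeneity, PAF = [P(Y=1) − p₀] / P(Y=1).
PAF = (0.45763 − 0.267) / 0.45763 ≈ 0.4166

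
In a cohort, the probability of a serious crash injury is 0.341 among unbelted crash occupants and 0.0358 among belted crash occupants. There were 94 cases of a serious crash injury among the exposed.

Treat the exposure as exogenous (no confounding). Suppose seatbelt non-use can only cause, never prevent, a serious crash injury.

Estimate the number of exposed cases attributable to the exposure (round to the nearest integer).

about 84 cases

Let p₁ = 0.341, p₀ = 0.0358.
PN = (p₁ − p₀)/p₁ = (0.341 − 0.0358) / 0.341 ≈ 0.89501.
Attributable cases ≈ PN × (exposed cases) = 0.89501 × 94 ≈ 84.13.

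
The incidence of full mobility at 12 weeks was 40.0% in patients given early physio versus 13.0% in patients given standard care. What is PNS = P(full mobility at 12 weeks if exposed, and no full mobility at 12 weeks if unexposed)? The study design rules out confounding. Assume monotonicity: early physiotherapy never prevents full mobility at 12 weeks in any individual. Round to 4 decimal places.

p₁ = 0.4, p₀ = 0.13.
Under exogeneity and monotonicity, PNS = p₁ − p₀.
PNS = 0.4 − 0.13 = 0.27

PNS ≈ 0.2700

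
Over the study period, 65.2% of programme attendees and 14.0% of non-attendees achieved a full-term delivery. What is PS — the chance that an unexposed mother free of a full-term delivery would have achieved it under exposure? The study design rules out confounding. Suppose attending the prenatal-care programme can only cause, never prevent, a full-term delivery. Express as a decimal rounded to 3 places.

PS ≈ 0.595

p₁ = 0.652, p₀ = 0.14.
Under exogeneity and monotonicity, PS = (p₁ − p₀) / (1 − p₀).
PS = (0.652 − 0.14) / (1 − 0.14) = 0.512 / 0.86 ≈ 0.5953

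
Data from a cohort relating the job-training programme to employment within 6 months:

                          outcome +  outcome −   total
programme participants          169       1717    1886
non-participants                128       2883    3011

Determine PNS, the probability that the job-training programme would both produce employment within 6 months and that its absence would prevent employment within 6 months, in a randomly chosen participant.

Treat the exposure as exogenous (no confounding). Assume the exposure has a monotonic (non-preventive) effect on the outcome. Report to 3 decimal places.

p₁ = P(outcome | exposed) = 169/1886 = 0.089608
p₀ = P(outcome | unexposed) = 128/3011 = 0.042511
Under exogeneity and monotonicity, PNS = p₁ − p₀.
PNS = 0.089608 − 0.042511 = 0.047097

PNS ≈ 0.047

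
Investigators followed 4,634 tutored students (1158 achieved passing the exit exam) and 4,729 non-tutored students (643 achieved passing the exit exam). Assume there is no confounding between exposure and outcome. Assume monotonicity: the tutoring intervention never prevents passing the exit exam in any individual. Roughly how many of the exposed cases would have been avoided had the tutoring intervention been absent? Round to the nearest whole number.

about 528 cases

p₁ = P(outcome | exposed) = 1158/4634 = 0.24989
p₀ = P(outcome | unexposed) = 643/4729 = 0.13597
PN = (p₁ − p₀)/p₁ = (0.24989 − 0.13597) / 0.24989 ≈ 0.45589.
Attributable cases ≈ PN × (exposed cases) = 0.45589 × 1158 ≈ 527.92.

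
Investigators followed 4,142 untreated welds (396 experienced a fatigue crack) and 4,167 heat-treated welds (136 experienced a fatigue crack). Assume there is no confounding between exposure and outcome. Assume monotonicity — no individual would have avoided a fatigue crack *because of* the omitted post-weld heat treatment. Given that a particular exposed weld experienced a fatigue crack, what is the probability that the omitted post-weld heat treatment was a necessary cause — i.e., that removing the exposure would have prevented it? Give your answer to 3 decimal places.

PN ≈ 0.659

p₁ = P(outcome | exposed) = 396/4142 = 0.095606
p₀ = P(outcome | unexposed) = 136/4167 = 0.032637
Under exogeneity and monotonicity, PN = (p₁ − p₀) / p₁.
PN = (0.095606 − 0.032637) / 0.095606 = 0.062969 / 0.095606 ≈ 0.6586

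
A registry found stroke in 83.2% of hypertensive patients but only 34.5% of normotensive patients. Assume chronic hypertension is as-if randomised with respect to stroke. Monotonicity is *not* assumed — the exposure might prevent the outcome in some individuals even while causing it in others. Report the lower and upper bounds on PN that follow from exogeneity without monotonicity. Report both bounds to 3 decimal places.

p₁ = 0.832, p₀ = 0.345.
Under exogeneity alone the bounds on PN are max{0,(p₁−p₀)/p₁} ≤ PN ≤ min{1,(1−p₀)/p₁}.
  lower = (p₁ − p₀)/p₁ = 0.487 / 0.832 ≈ 0.5853
  upper = min{1, (1 − p₀)/p₁} = 0.655 / 0.832 ≈ 0.7873

0.585 ≤ PN ≤ 0.787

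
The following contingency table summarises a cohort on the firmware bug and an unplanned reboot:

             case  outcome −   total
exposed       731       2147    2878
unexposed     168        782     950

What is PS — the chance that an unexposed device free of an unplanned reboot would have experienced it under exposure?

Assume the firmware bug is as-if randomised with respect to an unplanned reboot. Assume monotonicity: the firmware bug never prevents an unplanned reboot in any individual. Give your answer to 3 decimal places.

p₁ = P(outcome | exposed) = 731/2878 = 0.254
p₀ = P(outcome | unexposed) = 168/950 = 0.17684
Under exogeneity and monotonicity, PS = (p₁ − p₀)/(1 − p₀).
PS = (0.254 − 0.17684) / 0.82316 ≈ 0.0937

PS ≈ 0.094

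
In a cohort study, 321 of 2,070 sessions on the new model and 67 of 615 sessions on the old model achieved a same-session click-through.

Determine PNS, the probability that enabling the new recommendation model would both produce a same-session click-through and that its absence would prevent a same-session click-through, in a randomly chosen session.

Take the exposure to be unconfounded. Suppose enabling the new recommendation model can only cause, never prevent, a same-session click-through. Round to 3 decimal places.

PNS ≈ 0.046

p₁ = P(outcome | exposed) = 321/2070 = 0.15507
p₀ = P(outcome | unexposed) = 67/615 = 0.10894
Under exogeneity and monotonicity, PNS = p₁ − p₀.
PNS = 0.15507 − 0.10894 = 0.046129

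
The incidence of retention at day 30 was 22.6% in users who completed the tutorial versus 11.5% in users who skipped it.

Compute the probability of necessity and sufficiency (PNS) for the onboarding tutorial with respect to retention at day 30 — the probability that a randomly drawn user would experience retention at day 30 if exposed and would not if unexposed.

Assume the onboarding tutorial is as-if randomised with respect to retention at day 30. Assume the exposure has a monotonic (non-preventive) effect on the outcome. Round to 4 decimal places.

PNS ≈ 0.1110

p₁ = 0.226, p₀ = 0.115.
Under exogeneity and monotonicity, PNS = p₁ − p₀.
PNS = 0.226 − 0.115 = 0.111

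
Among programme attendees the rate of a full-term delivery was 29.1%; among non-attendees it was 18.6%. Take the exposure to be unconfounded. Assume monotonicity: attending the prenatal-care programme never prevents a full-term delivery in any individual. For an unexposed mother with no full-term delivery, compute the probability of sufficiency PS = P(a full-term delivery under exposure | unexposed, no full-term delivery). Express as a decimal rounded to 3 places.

p₁ = 0.291, p₀ = 0.186.
Under exogeneity and monotonicity, PS = (p₁ − p₀) / (1 − p₀).
PS = (0.291 − 0.186) / (1 − 0.186) = 0.105 / 0.814 ≈ 0.1290

PS ≈ 0.129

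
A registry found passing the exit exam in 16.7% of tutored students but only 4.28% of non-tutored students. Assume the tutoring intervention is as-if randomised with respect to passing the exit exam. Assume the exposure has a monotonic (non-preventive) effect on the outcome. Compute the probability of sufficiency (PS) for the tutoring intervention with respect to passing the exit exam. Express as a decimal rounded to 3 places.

PS ≈ 0.130

p₁ = 0.167, p₀ = 0.0428.
Under exogeneity and monotonicity, PS = (p₁ − p₀) / (1 − p₀).
PS = (0.167 − 0.0428) / (1 − 0.0428) = 0.1242 / 0.9572 ≈ 0.1298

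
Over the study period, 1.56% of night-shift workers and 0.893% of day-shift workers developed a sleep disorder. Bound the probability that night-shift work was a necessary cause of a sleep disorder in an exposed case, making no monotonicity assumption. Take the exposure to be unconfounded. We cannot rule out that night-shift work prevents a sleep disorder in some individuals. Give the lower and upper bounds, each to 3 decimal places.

p₁ = 0.0156, p₀ = 0.00893.
Under exogeneity alone the bounds on PN are max{0,(p₁−p₀)/p₁} ≤ PN ≤ min{1,(1−p₀)/p₁}.
  lower = (p₁ − p₀)/p₁ = 0.00667 / 0.0156 ≈ 0.4276
  upper = min{1, (1 − p₀)/p₁} = 0.99107 / 0.0156 ≈ 63.5301 → capped at 1

0.428 ≤ PN ≤ 1.000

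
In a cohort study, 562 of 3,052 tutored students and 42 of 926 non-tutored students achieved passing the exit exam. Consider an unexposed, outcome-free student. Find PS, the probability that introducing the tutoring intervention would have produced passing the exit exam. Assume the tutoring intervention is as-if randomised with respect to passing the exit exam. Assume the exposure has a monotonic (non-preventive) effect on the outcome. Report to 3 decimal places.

PS ≈ 0.145

p₁ = P(outcome | exposed) = 562/3052 = 0.18414
p₀ = P(outcome | unexposed) = 42/926 = 0.045356
Under exogeneity and monotonicity, PS = (p₁ − p₀) / (1 − p₀).
PS = (0.18414 − 0.045356) / (1 − 0.045356) = 0.13879 / 0.95464 ≈ 0.1454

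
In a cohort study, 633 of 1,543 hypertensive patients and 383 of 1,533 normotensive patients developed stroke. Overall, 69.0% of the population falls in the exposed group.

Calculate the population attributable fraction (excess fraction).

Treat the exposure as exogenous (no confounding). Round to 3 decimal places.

PAF ≈ 0.307

p₁ = P(outcome | exposed) = 633/1543 = 0.41024
p₀ = P(outcome | unexposed) = 383/1533 = 0.24984
Overall risk P(Y=1) = π·p₁ + (1−π)·p₀ = 0.69×0.41024 + 0.31×0.24984 = 0.36051.
Under exogeneity, PAF = [P(Y=1) − p₀] / P(Y=1).
PAF = (0.36051 − 0.24984) / 0.36051 ≈ 0.3070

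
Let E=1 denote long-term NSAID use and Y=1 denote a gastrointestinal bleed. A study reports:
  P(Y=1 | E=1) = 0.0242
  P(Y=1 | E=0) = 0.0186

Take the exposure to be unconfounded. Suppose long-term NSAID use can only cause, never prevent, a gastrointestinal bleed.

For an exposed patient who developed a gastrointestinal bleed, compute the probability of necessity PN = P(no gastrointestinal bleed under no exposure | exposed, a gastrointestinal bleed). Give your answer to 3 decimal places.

PN ≈ 0.231

Let p₁ = 0.0242, p₀ = 0.0186.
Under exogeneity and monotonicity, PN = (p₁ − p₀) / p₁.
PN = (0.0242 − 0.0186) / 0.0242 = 0.0056 / 0.0242 ≈ 0.2314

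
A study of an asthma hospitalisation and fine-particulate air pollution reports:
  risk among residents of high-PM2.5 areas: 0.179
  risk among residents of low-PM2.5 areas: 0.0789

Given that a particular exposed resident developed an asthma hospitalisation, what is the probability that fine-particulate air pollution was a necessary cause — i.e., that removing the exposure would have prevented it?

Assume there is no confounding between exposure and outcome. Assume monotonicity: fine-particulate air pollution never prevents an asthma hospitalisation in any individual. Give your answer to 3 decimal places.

Let p₁ = 0.179, p₀ = 0.0789.
Under exogeneity and monotonicity, PN = (p₁ − p₀) / p₁.
PN = (0.179 − 0.0789) / 0.179 = 0.1001 / 0.179 ≈ 0.5592

PN ≈ 0.559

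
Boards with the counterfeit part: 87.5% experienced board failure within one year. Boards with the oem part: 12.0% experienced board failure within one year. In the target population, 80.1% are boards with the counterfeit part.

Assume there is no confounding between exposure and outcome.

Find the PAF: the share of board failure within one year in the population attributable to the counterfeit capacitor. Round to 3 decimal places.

PAF ≈ 0.834

p₁ = 0.875, p₀ = 0.12.
Overall risk P(Y=1) = π·p₁ + (1−π)·p₀ = 0.801×0.875 + 0.199×0.12 = 0.72475.
Under exogeneity, PAF = [P(Y=1) − p₀] / P(Y=1).
PAF = (0.72475 − 0.12) / 0.72475 ≈ 0.8344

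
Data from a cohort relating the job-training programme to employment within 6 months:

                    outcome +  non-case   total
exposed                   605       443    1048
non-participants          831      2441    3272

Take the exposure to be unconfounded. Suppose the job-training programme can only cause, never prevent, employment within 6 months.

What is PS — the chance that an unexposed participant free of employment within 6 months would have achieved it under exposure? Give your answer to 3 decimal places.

PS ≈ 0.433

p₁ = P(outcome | exposed) = 605/1048 = 0.57729
p₀ = P(outcome | unexposed) = 831/3272 = 0.25397
Under exogeneity and monotonicity, PS = (p₁ − p₀)/(1 − p₀).
PS = (0.57729 − 0.25397) / 0.74603 ≈ 0.4334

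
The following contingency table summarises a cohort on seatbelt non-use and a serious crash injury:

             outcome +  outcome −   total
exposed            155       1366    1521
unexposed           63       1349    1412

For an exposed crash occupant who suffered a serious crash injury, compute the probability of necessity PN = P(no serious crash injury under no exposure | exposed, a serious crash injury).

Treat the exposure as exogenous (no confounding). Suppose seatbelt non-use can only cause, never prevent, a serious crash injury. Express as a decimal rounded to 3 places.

p₁ = P(outcome | exposed) = 155/1521 = 0.10191
p₀ = P(outcome | unexposed) = 63/1412 = 0.044618
Under exogeneity and monotonicity, PN = (p₁ − p₀) / p₁.
PN = (0.10191 − 0.044618) / 0.10191 = 0.057289 / 0.10191 ≈ 0.5622

PN ≈ 0.562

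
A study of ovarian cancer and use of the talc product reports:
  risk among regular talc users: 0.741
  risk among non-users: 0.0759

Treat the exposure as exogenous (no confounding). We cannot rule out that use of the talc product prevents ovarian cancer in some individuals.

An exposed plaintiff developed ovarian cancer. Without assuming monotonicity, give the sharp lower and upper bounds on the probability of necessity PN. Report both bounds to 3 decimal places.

0.898 ≤ PN ≤ 1.000

Let p₁ = 0.741, p₀ = 0.0759.
Under exogeneity alone the bounds on PN are max{0,(p₁−p₀)/p₁} ≤ PN ≤ min{1,(1−p₀)/p₁}.
  lower = (p₁ − p₀)/p₁ = 0.6651 / 0.741 ≈ 0.8976
  upper = min{1, (1 − p₀)/p₁} = 0.9241 / 0.741 ≈ 1.2471 → capped at 1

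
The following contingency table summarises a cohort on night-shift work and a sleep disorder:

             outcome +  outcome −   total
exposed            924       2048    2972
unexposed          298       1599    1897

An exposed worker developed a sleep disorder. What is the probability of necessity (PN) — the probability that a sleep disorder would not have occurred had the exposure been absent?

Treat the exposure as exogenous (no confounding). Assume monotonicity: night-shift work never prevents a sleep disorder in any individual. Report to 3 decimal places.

PN ≈ 0.495

p₁ = P(outcome | exposed) = 924/2972 = 0.3109
p₀ = P(outcome | unexposed) = 298/1897 = 0.15709
Under exogeneity and monotonicity, PN = (p₁ − p₀) / p₁.
PN = (0.3109 − 0.15709) / 0.3109 = 0.15381 / 0.3109 ≈ 0.4947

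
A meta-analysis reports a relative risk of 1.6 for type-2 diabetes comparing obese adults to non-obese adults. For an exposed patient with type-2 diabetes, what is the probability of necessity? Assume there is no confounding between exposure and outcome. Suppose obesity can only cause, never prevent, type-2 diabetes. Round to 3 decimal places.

Under exogeneity and monotonicity, PN = (RR − 1) / RR = 1 − 1/RR.
PN = (1.6 − 1) / 1.6 = 0.6 / 1.6 ≈ 0.3750

PN ≈ 0.375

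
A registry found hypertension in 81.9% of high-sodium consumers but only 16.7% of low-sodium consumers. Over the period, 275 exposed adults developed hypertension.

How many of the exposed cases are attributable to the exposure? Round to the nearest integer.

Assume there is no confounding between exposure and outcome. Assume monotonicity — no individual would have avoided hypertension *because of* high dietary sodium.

p₁ = 0.819, p₀ = 0.167.
PN = (p₁ − p₀)/p₁ = (0.819 − 0.167) / 0.819 ≈ 0.79609.
Attributable cases ≈ PN × (exposed cases) = 0.79609 × 275 ≈ 218.93.

about 219 cases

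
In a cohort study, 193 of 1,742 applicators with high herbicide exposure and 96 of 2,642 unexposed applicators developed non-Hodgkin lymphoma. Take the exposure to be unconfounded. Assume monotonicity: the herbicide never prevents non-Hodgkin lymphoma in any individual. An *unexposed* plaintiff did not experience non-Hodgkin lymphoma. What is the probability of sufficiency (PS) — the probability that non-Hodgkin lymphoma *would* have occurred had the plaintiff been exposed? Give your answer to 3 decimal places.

PS ≈ 0.077

p₁ = P(outcome | exposed) = 193/1742 = 0.11079
p₀ = P(outcome | unexposed) = 96/2642 = 0.036336
Under exogeneity and monotonicity, PS = (p₁ − p₀) / (1 − p₀).
PS = (0.11079 − 0.036336) / (1 − 0.036336) = 0.074456 / 0.96366 ≈ 0.0773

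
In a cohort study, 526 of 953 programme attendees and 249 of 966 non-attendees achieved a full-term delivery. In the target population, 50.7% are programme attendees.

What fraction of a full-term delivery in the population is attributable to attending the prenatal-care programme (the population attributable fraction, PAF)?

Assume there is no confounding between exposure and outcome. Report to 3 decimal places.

p₁ = P(outcome | exposed) = 526/953 = 0.55194
p₀ = P(outcome | unexposed) = 249/966 = 0.25776
Overall risk P(Y=1) = π·p₁ + (1−π)·p₀ = 0.507×0.55194 + 0.493×0.25776 = 0.40691.
Under exogeneity, PAF = [P(Y=1) − p₀] / P(Y=1).
PAF = (0.40691 − 0.25776) / 0.40691 ≈ 0.3665

PAF ≈ 0.367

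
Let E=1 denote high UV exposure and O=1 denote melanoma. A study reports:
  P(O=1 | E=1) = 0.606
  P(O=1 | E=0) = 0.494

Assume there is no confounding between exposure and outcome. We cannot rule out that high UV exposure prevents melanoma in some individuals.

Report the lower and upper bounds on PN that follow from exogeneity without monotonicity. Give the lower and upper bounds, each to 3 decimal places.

Let p₁ = 0.606, p₀ = 0.494.
Under exogeneity alone the bounds on PN are max{0,(p₁−p₀)/p₁} ≤ PN ≤ min{1,(1−p₀)/p₁}.
  lower = (p₁ − p₀)/p₁ = 0.112 / 0.606 ≈ 0.1848
  upper = min{1, (1 − p₀)/p₁} = 0.506 / 0.606 ≈ 0.8350

0.185 ≤ PN ≤ 0.835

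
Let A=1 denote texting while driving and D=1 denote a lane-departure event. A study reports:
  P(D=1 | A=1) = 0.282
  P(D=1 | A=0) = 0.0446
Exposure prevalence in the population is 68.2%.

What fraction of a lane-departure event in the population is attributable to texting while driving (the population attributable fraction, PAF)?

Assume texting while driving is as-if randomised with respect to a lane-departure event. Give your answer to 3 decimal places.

Let p₁ = 0.282, p₀ = 0.0446.
Overall risk P(Y=1) = π·p₁ + (1−π)·p₀ = 0.682×0.282 + 0.318×0.0446 = 0.20651.
Under exogeneity, PAF = [P(Y=1) − p₀] / P(Y=1).
PAF = (0.20651 − 0.0446) / 0.20651 ≈ 0.7840

PAF ≈ 0.784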